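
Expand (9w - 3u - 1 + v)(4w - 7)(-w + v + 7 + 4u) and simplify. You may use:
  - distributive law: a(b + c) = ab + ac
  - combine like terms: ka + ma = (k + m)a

(9w - 3u - 1 + v)(4w - 7)(-w + v + 7 + 4u)
= (36w^2 - 63w - 12uw + 21u - 4w + 7 + 4vw - 7v)(-w + v + 7 + 4u)    [distributive law]
= (36w^2 - 67w - 12uw + 21u + 7 + 4vw - 7v)(-w + v + 7 + 4u)    [combine like terms]
= -36w^3 + 36vw^2 + 252w^2 + 144uw^2 + 67w^2 - 67vw - 469w - 268uw + 12uw^2 - 12uvw - 84uw - 48u^2w - 21uw + 21uv + 147u + 84u^2 - 7w + 7v + 49 + 28u - 4vw^2 + 4v^2w + 28vw + 16uvw + 7vw - 7v^2 - 49v - 28uv    [distributive law]
= -36w^3 + 32vw^2 + 319w^2 + 156uw^2 - 32vw - 476w - 373uw + 4uvw - 48u^2w - 7uv + 175u + 84u^2 - 42v + 49 + 4v^2w - 7v^2    [combine like terms]

-36w^3 + 32vw^2 + 319w^2 + 156uw^2 - 32vw - 476w - 373uw + 4uvw - 48u^2w - 7uv + 175u + 84u^2 - 42v + 49 + 4v^2w - 7v^2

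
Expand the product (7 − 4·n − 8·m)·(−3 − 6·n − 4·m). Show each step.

(7 − 4·n − 8·m)·(−3 − 6·n − 4·m)
= −21 − 42·n − 28·m + 12·n + 24·n² + 16·m·n + 24·m + 48·m·n + 32·m²    [distributive law]
= −21 − 30·n − 4·m + 24·n² + 64·m·n + 32·m²    [combine like terms]

−21 − 30·n − 4·m + 24·n² + 64·m·n + 32·m²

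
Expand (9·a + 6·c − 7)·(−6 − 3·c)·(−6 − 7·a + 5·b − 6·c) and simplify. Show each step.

30·a + 378·a^2 − 270·a·b + 591·a·c + 189·a^2·c − 135·a·b·c + 288·a·c^2 − 162·c − 75·b·c + 198·c^2 − 90·b·c^2 + 108·c^3 − 252 + 210·b

(9·a + 6·c − 7)·(−6 − 3·c)·(−6 − 7·a + 5·b − 6·c)
= (−54·a − 27·a·c − 36·c − 18·c^2 + 42 + 21·c)·(−6 − 7·a + 5·b − 6·c)    [distributive law]
= (−54·a − 27·a·c − 15·c − 18·c^2 + 42)·(−6 − 7·a + 5·b − 6·c)    [combine like terms]
= 324·a + 378·a^2 − 270·a·b + 324·a·c + 162·a·c + 189·a^2·c − 135·a·b·c + 162·a·c^2 + 90·c + 105·a·c − 75·b·c + 90·c^2 + 108·c^2 + 126·a·c^2 − 90·b·c^2 + 108·c^3 − 252 − 294·a + 210·b − 252·c    [distributive law]
= 30·a + 378·a^2 − 270·a·b + 591·a·c + 189·a^2·c − 135·a·b·c + 288·a·c^2 − 162·c − 75·b·c + 198·c^2 − 90·b·c^2 + 108·c^3 − 252 + 210·b    [combine like terms]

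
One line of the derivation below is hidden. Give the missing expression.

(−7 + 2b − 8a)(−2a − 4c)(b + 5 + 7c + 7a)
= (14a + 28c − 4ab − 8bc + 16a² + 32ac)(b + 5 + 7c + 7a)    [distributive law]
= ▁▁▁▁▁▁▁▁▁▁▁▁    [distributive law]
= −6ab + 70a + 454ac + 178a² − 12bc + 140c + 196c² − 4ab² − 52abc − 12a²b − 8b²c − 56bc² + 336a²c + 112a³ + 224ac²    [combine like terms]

After distributive law, the bracketed line is:

14ab + 70a + 98ac + 98a² + 28bc + 140c + 196c² + 196ac − 4ab² − 20ab − 28abc − 28a²b − 8b²c − 40bc − 56bc² − 56abc + 16a²b + 80a² + 112a²c + 112a³ + 32abc + 160ac + 224ac² + 224a²c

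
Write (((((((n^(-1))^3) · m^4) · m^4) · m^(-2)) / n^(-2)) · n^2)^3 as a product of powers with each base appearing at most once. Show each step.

(((((((n^(-1))^3) · m^4) · m^4) · m^(-2)) / n^(-2)) · n^2)^3
= (((((((n^(-1))^3) · m^4) · m^4) · m^(-2)) / n^(-2))^3) · ((n^2)^3)    [power of a product]
= (((((((n^(-1))^3) · m^4) · m^4) · m^(-2))^3) / ((n^(-2))^3)) · ((n^2)^3)    [power of a quotient]
= (((((((n^(-1))^3) · m^4) · m^4)^3) · ((m^(-2))^3)) / ((n^(-2))^3)) · ((n^2)^3)    [power of a product]
= (((((((n^(-1))^3) · m^4)^3) · ((m^4)^3)) · ((m^(-2))^3)) / ((n^(-2))^3)) · ((n^2)^3)    [power of a product]
= (((((((n^(-1))^3)^3) · ((m^4)^3)) · ((m^4)^3)) · ((m^(-2))^3)) / ((n^(-2))^3)) · ((n^2)^3)    [power of a product]
= ((((((n^(-1))^9) · ((m^4)^3)) · ((m^4)^3)) · ((m^(-2))^3)) / ((n^(-2))^3)) · ((n^2)^3)    [power of a power]
= ((((n^(-9) · ((m^4)^3)) · ((m^4)^3)) · ((m^(-2))^3)) / ((n^(-2))^3)) · ((n^2)^3)    [power of a power]
= ((((n^(-9) · m^12) · ((m^4)^3)) · ((m^(-2))^3)) / ((n^(-2))^3)) · ((n^2)^3)    [power of a power]
= ((((n^(-9) · m^12) · m^12) · ((m^(-2))^3)) / ((n^(-2))^3)) · ((n^2)^3)    [power of a power]
= ((((n^(-9) · m^12) · m^12) · m^(-6)) / ((n^(-2))^3)) · ((n^2)^3)    [power of a power]
= ((((n^(-9) · m^12) · m^12) · m^(-6)) / n^(-6)) · ((n^2)^3)    [power of a power]
= ((((n^(-9) · m^12) · m^12) · m^(-6)) / n^(-6)) · n^6    [power of a power]
= m^18·n^3    [quotient of powers; product of powers]

m^18·n^3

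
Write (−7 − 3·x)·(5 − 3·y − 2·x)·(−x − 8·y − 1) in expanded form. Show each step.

(−7 − 3·x)·(5 − 3·y − 2·x)·(−x − 8·y − 1)
= (−35 + 21·y + 14·x − 15·x + 9·x·y + 6·x^2)·(−x − 8·y − 1)    [distributive law]
= (−35 + 21·y − x + 9·x·y + 6·x^2)·(−x − 8·y − 1)    [combine like terms]
= 35·x + 280·y + 35 − 21·x·y − 168·y^2 − 21·y + x^2 + 8·x·y + x − 9·x^2·y − 72·x·y^2 − 9·x·y − 6·x^3 − 48·x^2·y − 6·x^2    [distributive law]
= 36·x + 259·y + 35 − 22·x·y − 168·y^2 − 5·x^2 − 57·x^2·y − 72·x·y^2 − 6·x^3    [combine like terms]

36·x + 259·y + 35 − 22·x·y − 168·y^2 − 5·x^2 − 57·x^2·y − 72·x·y^2 − 6·x^3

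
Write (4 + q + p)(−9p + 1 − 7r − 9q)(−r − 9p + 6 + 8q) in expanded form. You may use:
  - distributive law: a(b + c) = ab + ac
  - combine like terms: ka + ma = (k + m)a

(4 + q + p)(−9p + 1 − 7r − 9q)(−r − 9p + 6 + 8q)
= (−36p + 4 − 28r − 36q − 9pq + q − 7qr − 9q^2 − 9p^2 + p − 7pr − 9pq)(−r − 9p + 6 + 8q)    [distributive law]
= (−35p + 4 − 28r − 35q − 18pq − 7qr − 9q^2 − 9p^2 − 7pr)(−r − 9p + 6 + 8q)    [combine like terms]
= 35pr + 315p^2 − 210p − 280pq − 4r − 36p + 24 + 32q + 28r^2 + 252pr − 168r − 224qr + 35qr + 315pq − 210q − 280q^2 + 18pqr + 162p^2q − 108pq − 144pq^2 + 7qr^2 + 63pqr − 42qr − 56q^2r + 9q^2r + 81pq^2 − 54q^2 − 72q^3 + 9p^2r + 81p^3 − 54p^2 − 72p^2q + 7pr^2 + 63p^2r − 42pr − 56pqr    [distributive law]
= 245pr + 261p^2 − 246p − 73pq − 172r + 24 − 178q + 28r^2 − 231qr − 334q^2 + 25pqr + 90p^2q − 63pq^2 + 7qr^2 − 47q^2r − 72q^3 + 72p^2r + 81p^3 + 7pr^2    [combine like terms]

245pr + 261p^2 − 246p − 73pq − 172r + 24 − 178q + 28r^2 − 231qr − 334q^2 + 25pqr + 90p^2q − 63pq^2 + 7qr^2 − 47q^2r − 72q^3 + 72p^2r + 81p^3 + 7pr^2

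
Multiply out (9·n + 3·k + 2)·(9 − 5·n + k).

71·n − 45·n^2 − 6·k·n + 29·k + 3·k^2 + 18

(9·n + 3·k + 2)·(9 − 5·n + k)
= 81·n − 45·n^2 + 9·k·n + 27·k − 15·k·n + 3·k^2 + 18 − 10·n + 2·k    [distributive law]
= 71·n − 45·n^2 − 6·k·n + 29·k + 3·k^2 + 18    [combine like terms]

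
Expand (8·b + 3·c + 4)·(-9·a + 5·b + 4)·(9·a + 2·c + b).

-648·a^2·b - 36·a·b·c + 288·a·b^2 + 95·b^2·c + 40·b^3 + 432·a·b + 116·b·c + 52·b^2 - 243·a^2·c - 54·a·c^2 + 30·b·c^2 + 36·a·c + 24·c^2 - 324·a^2 + 144·a + 32·c + 16·b

(8·b + 3·c + 4)·(-9·a + 5·b + 4)·(9·a + 2·c + b)
= (-72·a·b + 40·b^2 + 32·b - 27·a·c + 15·b·c + 12·c - 36·a + 20·b + 16)·(9·a + 2·c + b)    [distributive law]
= (-72·a·b + 40·b^2 + 52·b - 27·a·c + 15·b·c + 12·c - 36·a + 16)·(9·a + 2·c + b)    [combine like terms]
= -648·a^2·b - 144·a·b·c - 72·a·b^2 + 360·a·b^2 + 80·b^2·c + 40·b^3 + 468·a·b + 104·b·c + 52·b^2 - 243·a^2·c - 54·a·c^2 - 27·a·b·c + 135·a·b·c + 30·b·c^2 + 15·b^2·c + 108·a·c + 24·c^2 + 12·b·c - 324·a^2 - 72·a·c - 36·a·b + 144·a + 32·c + 16·b    [distributive law]
= -648·a^2·b - 36·a·b·c + 288·a·b^2 + 95·b^2·c + 40·b^3 + 432·a·b + 116·b·c + 52·b^2 - 243·a^2·c - 54·a·c^2 + 30·b·c^2 + 36·a·c + 24·c^2 - 324·a^2 + 144·a + 32·c + 16·b    [combine like terms]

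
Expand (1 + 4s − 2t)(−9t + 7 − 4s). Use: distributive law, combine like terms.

(1 + 4s − 2t)(−9t + 7 − 4s)
= −9t + 7 − 4s − 36st + 28s − 16s^2 + 18t^2 − 14t + 8st    [distributive law]
= −23t + 7 + 24s − 28st − 16s^2 + 18t^2    [combine like terms]

−23t + 7 + 24s − 28st − 16s^2 + 18t^2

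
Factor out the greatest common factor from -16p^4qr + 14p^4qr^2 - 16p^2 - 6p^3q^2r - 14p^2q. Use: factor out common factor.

2p^2(-8p^2qr + 7p^2qr^2 - 8 - 3pq^2r - 7q)

-16p^4qr + 14p^4qr^2 - 16p^2 - 6p^3q^2r - 14p^2q
= 2(-8p^4qr + 7p^4qr^2 - 8p^2 - 3p^3q^2r - 7p^2q)    [factor out 2]
= 2p^2(-8p^2qr + 7p^2qr^2 - 8 - 3pq^2r - 7q)    [factor out p^2]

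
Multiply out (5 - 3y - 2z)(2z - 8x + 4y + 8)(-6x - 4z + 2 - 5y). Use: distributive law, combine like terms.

(5 - 3y - 2z)(2z - 8x + 4y + 8)(-6x - 4z + 2 - 5y)
= (10z - 40x + 20y + 40 - 6yz + 24xy - 12y^2 - 24y - 4z^2 + 16xz - 8yz - 16z)(-6x - 4z + 2 - 5y)    [distributive law]
= (-6z - 40x - 4y + 40 - 14yz + 24xy - 12y^2 - 4z^2 + 16xz)(-6x - 4z + 2 - 5y)    [combine like terms]
= 36xz + 24z^2 - 12z + 30yz + 240x^2 + 160xz - 80x + 200xy + 24xy + 16yz - 8y + 20y^2 - 240x - 160z + 80 - 200y + 84xyz + 56yz^2 - 28yz + 70y^2z - 144x^2y - 96xyz + 48xy - 120xy^2 + 72xy^2 + 48y^2z - 24y^2 + 60y^3 + 24xz^2 + 16z^3 - 8z^2 + 20yz^2 - 96x^2z - 64xz^2 + 32xz - 80xyz    [distributive law]
= 228xz + 16z^2 - 172z + 18yz + 240x^2 - 320x + 272xy - 208y - 4y^2 + 80 - 92xyz + 76yz^2 + 118y^2z - 144x^2y - 48xy^2 + 60y^3 - 40xz^2 + 16z^3 - 96x^2z    [combine like terms]

228xz + 16z^2 - 172z + 18yz + 240x^2 - 320x + 272xy - 208y - 4y^2 + 80 - 92xyz + 76yz^2 + 118y^2z - 144x^2y - 48xy^2 + 60y^3 - 40xz^2 + 16z^3 - 96x^2z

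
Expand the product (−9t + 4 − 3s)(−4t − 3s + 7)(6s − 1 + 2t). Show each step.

294st² − 194t² + 72t³ + 252s²t − 579st + 135t − 207s² + 201s − 28 + 54s³

(−9t + 4 − 3s)(−4t − 3s + 7)(6s − 1 + 2t)
= (36t² + 27st − 63t − 16t − 12s + 28 + 12st + 9s² − 21s)(6s − 1 + 2t)    [distributive law]
= (36t² + 39st − 79t − 33s + 28 + 9s²)(6s − 1 + 2t)    [combine like terms]
= 216st² − 36t² + 72t³ + 234s²t − 39st + 78st² − 474st + 79t − 158t² − 198s² + 33s − 66st + 168s − 28 + 56t + 54s³ − 9s² + 18s²t    [distributive law]
= 294st² − 194t² + 72t³ + 252s²t − 579st + 135t − 207s² + 201s − 28 + 54s³    [combine like terms]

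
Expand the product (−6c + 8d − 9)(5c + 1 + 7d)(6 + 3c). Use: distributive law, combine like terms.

(−6c + 8d − 9)(5c + 1 + 7d)(6 + 3c)
= (−30c^2 − 6c − 42cd + 40cd + 8d + 56d^2 − 45c − 9 − 63d)(6 + 3c)    [distributive law]
= (−30c^2 − 51c − 2cd − 55d + 56d^2 − 9)(6 + 3c)    [combine like terms]
= −180c^2 − 90c^3 − 306c − 153c^2 − 12cd − 6c^2d − 330d − 165cd + 336d^2 + 168cd^2 − 54 − 27c    [distributive law]
= −333c^2 − 90c^3 − 333c − 177cd − 6c^2d − 330d + 336d^2 + 168cd^2 − 54    [combine like terms]

−333c^2 − 90c^3 − 333c − 177cd − 6c^2d − 330d + 336d^2 + 168cd^2 − 54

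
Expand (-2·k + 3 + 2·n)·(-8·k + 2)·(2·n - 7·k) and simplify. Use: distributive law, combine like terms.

(-2·k + 3 + 2·n)·(-8·k + 2)·(2·n - 7·k)
= (16·k² - 4·k - 24·k + 6 - 16·k·n + 4·n)·(2·n - 7·k)    [distributive law]
= (16·k² - 28·k + 6 - 16·k·n + 4·n)·(2·n - 7·k)    [combine like terms]
= 32·k²·n - 112·k³ - 56·k·n + 196·k² + 12·n - 42·k - 32·k·n² + 112·k²·n + 8·n² - 28·k·n    [distributive law]
= 144·k²·n - 112·k³ - 84·k·n + 196·k² + 12·n - 42·k - 32·k·n² + 8·n²    [combine like terms]

144·k²·n - 112·k³ - 84·k·n + 196·k² + 12·n - 42·k - 32·k·n² + 8·n²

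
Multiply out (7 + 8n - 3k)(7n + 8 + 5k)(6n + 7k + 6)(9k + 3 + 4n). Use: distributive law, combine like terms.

14528kn² + 7098n² + 5064n³ + 8816k²n + 13871kn + 4386n + 4083k² + 4398k + 1008 - 432k³ + 5048kn³ + 1344n⁴ + 4726k²n² - 33k³n - 945k⁴

(7 + 8n - 3k)(7n + 8 + 5k)(6n + 7k + 6)(9k + 3 + 4n)
= (49n + 56 + 35k + 56n² + 64n + 40kn - 21kn - 24k - 15k²)(6n + 7k + 6)(9k + 3 + 4n)    [distributive law]
= (113n + 56 + 11k + 56n² + 19kn - 15k²)(6n + 7k + 6)(9k + 3 + 4n)    [combine like terms]
= (678n² + 791kn + 678n + 336n + 392k + 336 + 66kn + 77k² + 66k + 336n³ + 392kn² + 336n² + 114kn² + 133k²n + 114kn - 90k²n - 105k³ - 90k²)(9k + 3 + 4n)    [distributive law]
= (1014n² + 971kn + 1014n + 458k + 336 - 13k² + 336n³ + 506kn² + 43k²n - 105k³)(9k + 3 + 4n)    [combine like terms]
= 9126kn² + 3042n² + 4056n³ + 8739k²n + 2913kn + 3884kn² + 9126kn + 3042n + 4056n² + 4122k² + 1374k + 1832kn + 3024k + 1008 + 1344n - 117k³ - 39k² - 52k²n + 3024kn³ + 1008n³ + 1344n⁴ + 4554k²n² + 1518kn² + 2024kn³ + 387k³n + 129k²n + 172k²n² - 945k⁴ - 315k³ - 420k³n    [distributive law]
= 14528kn² + 7098n² + 5064n³ + 8816k²n + 13871kn + 4386n + 4083k² + 4398k + 1008 - 432k³ + 5048kn³ + 1344n⁴ + 4726k²n² - 33k³n - 945k⁴    [combine like terms]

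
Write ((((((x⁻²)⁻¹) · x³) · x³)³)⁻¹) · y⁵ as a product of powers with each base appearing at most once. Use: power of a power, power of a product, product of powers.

((((((x⁻²)⁻¹) · x³) · x³)³)⁻¹) · y⁵
= (((((x⁻²)⁻¹) · x³) · x³)⁻³) · y⁵    [power of a power]
= (((((x⁻²)⁻¹) · x³)⁻³) · ((x³)⁻³)) · y⁵    [power of a product]
= (((((x⁻²)⁻¹)⁻³) · ((x³)⁻³)) · ((x³)⁻³)) · y⁵    [power of a product]
= ((((x⁻²)³) · ((x³)⁻³)) · ((x³)⁻³)) · y⁵    [power of a power]
= ((x⁻⁶ · ((x³)⁻³)) · ((x³)⁻³)) · y⁵    [power of a power]
= ((x⁻⁶ · x⁻⁹) · ((x³)⁻³)) · y⁵    [power of a power]
= (x⁻¹⁵ · ((x³)⁻³)) · y⁵    [product of powers]
= (x⁻¹⁵ · x⁻⁹) · y⁵    [power of a power]
= x⁻²⁴ · y⁵    [product of powers]
= x⁻²⁴·y⁵    [rearrange]

x⁻²⁴·y⁵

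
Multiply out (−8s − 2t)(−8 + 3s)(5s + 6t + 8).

(−8s − 2t)(−8 + 3s)(5s + 6t + 8)
= (64s − 24s^2 + 16t − 6st)(5s + 6t + 8)    [distributive law]
= 320s^2 + 384st + 512s − 120s^3 − 144s^2t − 192s^2 + 80st + 96t^2 + 128t − 30s^2t − 36st^2 − 48st    [distributive law]
= 128s^2 + 416st + 512s − 120s^3 − 174s^2t + 96t^2 + 128t − 36st^2    [combine like terms]

128s^2 + 416st + 512s − 120s^3 − 174s^2t + 96t^2 + 128t − 36st^2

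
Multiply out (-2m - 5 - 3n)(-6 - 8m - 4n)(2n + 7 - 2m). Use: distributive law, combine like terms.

252mn + 304m + 8m² - 32m²n - 32m³ + 40mn² + 326n + 210 + 160n² + 24n³

(-2m - 5 - 3n)(-6 - 8m - 4n)(2n + 7 - 2m)
= (12m + 16m² + 8mn + 30 + 40m + 20n + 18n + 24mn + 12n²)(2n + 7 - 2m)    [distributive law]
= (52m + 16m² + 32mn + 30 + 38n + 12n²)(2n + 7 - 2m)    [combine like terms]
= 104mn + 364m - 104m² + 32m²n + 112m² - 32m³ + 64mn² + 224mn - 64m²n + 60n + 210 - 60m + 76n² + 266n - 76mn + 24n³ + 84n² - 24mn²    [distributive law]
= 252mn + 304m + 8m² - 32m²n - 32m³ + 40mn² + 326n + 210 + 160n² + 24n³    [combine like terms]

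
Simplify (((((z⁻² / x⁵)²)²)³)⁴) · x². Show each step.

x⁻²³⁸·z⁻⁹⁶

(((((z⁻² / x⁵)²)²)³)⁴) · x²
= ((((z⁻² / x⁵)²)²)¹²) · x²    [power of a power]
= (((z⁻² / x⁵)²)²⁴) · x²    [power of a power]
= ((z⁻² / x⁵)⁴⁸) · x²    [power of a power]
= (((z⁻²)⁴⁸) / ((x⁵)⁴⁸)) · x²    [power of a quotient]
= (z⁻⁹⁶ / ((x⁵)⁴⁸)) · x²    [power of a power]
= (z⁻⁹⁶ / x²⁴⁰) · x²    [power of a power]
= x⁻²³⁸·z⁻⁹⁶    [quotient of powers]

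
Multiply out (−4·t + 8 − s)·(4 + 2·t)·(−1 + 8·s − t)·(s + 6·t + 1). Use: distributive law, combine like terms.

−18·s·t^2 + 56·t^3 − 184·t^2 − 158·s^2·t^2 − 364·s·t^3 + 48·t^4 + 228·s − 224·t − 32 + 228·s^2 + 1534·s·t − 32·s^3 − 202·s^2·t − 16·s^3·t

(−4·t + 8 − s)·(4 + 2·t)·(−1 + 8·s − t)·(s + 6·t + 1)
= (−16·t − 8·t^2 + 32 + 16·t − 4·s − 2·s·t)·(−1 + 8·s − t)·(s + 6·t + 1)    [distributive law]
= (−8·t^2 + 32 − 4·s − 2·s·t)·(−1 + 8·s − t)·(s + 6·t + 1)    [combine like terms]
= (8·t^2 − 64·s·t^2 + 8·t^3 − 32 + 256·s − 32·t + 4·s − 32·s^2 + 4·s·t + 2·s·t − 16·s^2·t + 2·s·t^2)·(s + 6·t + 1)    [distributive law]
= (8·t^2 − 62·s·t^2 + 8·t^3 − 32 + 260·s − 32·t − 32·s^2 + 6·s·t − 16·s^2·t)·(s + 6·t + 1)    [combine like terms]
= 8·s·t^2 + 48·t^3 + 8·t^2 − 62·s^2·t^2 − 372·s·t^3 − 62·s·t^2 + 8·s·t^3 + 48·t^4 + 8·t^3 − 32·s − 192·t − 32 + 260·s^2 + 1560·s·t + 260·s − 32·s·t − 192·t^2 − 32·t − 32·s^3 − 192·s^2·t − 32·s^2 + 6·s^2·t + 36·s·t^2 + 6·s·t − 16·s^3·t − 96·s^2·t^2 − 16·s^2·t    [distributive law]
= −18·s·t^2 + 56·t^3 − 184·t^2 − 158·s^2·t^2 − 364·s·t^3 + 48·t^4 + 228·s − 224·t − 32 + 228·s^2 + 1534·s·t − 32·s^3 − 202·s^2·t − 16·s^3·t    [combine like terms]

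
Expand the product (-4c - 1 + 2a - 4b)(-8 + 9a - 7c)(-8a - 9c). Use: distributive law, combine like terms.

(-4c - 1 + 2a - 4b)(-8 + 9a - 7c)(-8a - 9c)
= (32c - 36ac + 28c^2 + 8 - 9a + 7c - 16a + 18a^2 - 14ac + 32b - 36ab + 28bc)(-8a - 9c)    [distributive law]
= (39c - 50ac + 28c^2 + 8 - 25a + 18a^2 + 32b - 36ab + 28bc)(-8a - 9c)    [combine like terms]
= -312ac - 351c^2 + 400a^2c + 450ac^2 - 224ac^2 - 252c^3 - 64a - 72c + 200a^2 + 225ac - 144a^3 - 162a^2c - 256ab - 288bc + 288a^2b + 324abc - 224abc - 252bc^2    [distributive law]
= -87ac - 351c^2 + 238a^2c + 226ac^2 - 252c^3 - 64a - 72c + 200a^2 - 144a^3 - 256ab - 288bc + 288a^2b + 100abc - 252bc^2    [combine like terms]

-87ac - 351c^2 + 238a^2c + 226ac^2 - 252c^3 - 64a - 72c + 200a^2 - 144a^3 - 256ab - 288bc + 288a^2b + 100abc - 252bc^2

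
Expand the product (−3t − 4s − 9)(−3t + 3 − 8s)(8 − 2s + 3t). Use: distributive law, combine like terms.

(−3t − 4s − 9)(−3t + 3 − 8s)(8 − 2s + 3t)
= (9t^2 − 9t + 24st + 12st − 12s + 32s^2 + 27t − 27 + 72s)(8 − 2s + 3t)    [distributive law]
= (9t^2 + 18t + 36st + 60s + 32s^2 − 27)(8 − 2s + 3t)    [combine like terms]
= 72t^2 − 18st^2 + 27t^3 + 144t − 36st + 54t^2 + 288st − 72s^2t + 108st^2 + 480s − 120s^2 + 180st + 256s^2 − 64s^3 + 96s^2t − 216 + 54s − 81t    [distributive law]
= 126t^2 + 90st^2 + 27t^3 + 63t + 432st + 24s^2t + 534s + 136s^2 − 64s^3 − 216    [combine like terms]

126t^2 + 90st^2 + 27t^3 + 63t + 432st + 24s^2t + 534s + 136s^2 − 64s^3 − 216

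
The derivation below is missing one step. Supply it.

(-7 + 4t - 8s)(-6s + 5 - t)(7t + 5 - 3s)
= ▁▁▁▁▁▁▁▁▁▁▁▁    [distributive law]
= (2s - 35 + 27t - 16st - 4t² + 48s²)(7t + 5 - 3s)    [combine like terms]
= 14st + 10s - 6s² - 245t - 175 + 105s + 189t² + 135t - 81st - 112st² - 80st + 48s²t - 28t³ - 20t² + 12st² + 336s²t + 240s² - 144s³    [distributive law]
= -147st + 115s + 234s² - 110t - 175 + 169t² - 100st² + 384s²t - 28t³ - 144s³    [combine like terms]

By distributive law:

(42s - 35 + 7t - 24st + 20t - 4t² + 48s² - 40s + 8st)(7t + 5 - 3s)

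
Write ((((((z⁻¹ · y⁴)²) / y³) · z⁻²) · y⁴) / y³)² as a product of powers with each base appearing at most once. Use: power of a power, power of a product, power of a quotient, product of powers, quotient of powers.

((((((z⁻¹ · y⁴)²) / y³) · z⁻²) · y⁴) / y³)²
= ((((((z⁻¹ · y⁴)²) / y³) · z⁻²) · y⁴)²) / ((y³)²)    [power of a quotient]
= ((((((z⁻¹ · y⁴)²) / y³) · z⁻²)²) · ((y⁴)²)) / ((y³)²)    [power of a product]
= ((((((z⁻¹ · y⁴)²) / y³)²) · ((z⁻²)²)) · ((y⁴)²)) / ((y³)²)    [power of a product]
= ((((((z⁻¹ · y⁴)²)²) / ((y³)²)) · ((z⁻²)²)) · ((y⁴)²)) / ((y³)²)    [power of a quotient]
= (((((z⁻¹ · y⁴)⁴) / ((y³)²)) · ((z⁻²)²)) · ((y⁴)²)) / ((y³)²)    [power of a power]
= ((((((z⁻¹)⁴) · ((y⁴)⁴)) / ((y³)²)) · ((z⁻²)²)) · ((y⁴)²)) / ((y³)²)    [power of a product]
= ((((z⁻⁴ · ((y⁴)⁴)) / ((y³)²)) · ((z⁻²)²)) · ((y⁴)²)) / ((y³)²)    [power of a power]
= ((((z⁻⁴ · y¹⁶) / ((y³)²)) · ((z⁻²)²)) · ((y⁴)²)) / ((y³)²)    [power of a power]
= ((((z⁻⁴ · y¹⁶) / y⁶) · ((z⁻²)²)) · ((y⁴)²)) / ((y³)²)    [power of a power]
= ((((z⁻⁴ · y¹⁶) / y⁶) · z⁻⁴) · ((y⁴)²)) / ((y³)²)    [power of a power]
= ((((z⁻⁴ · y¹⁶) / y⁶) · z⁻⁴) · y⁸) / ((y³)²)    [power of a power]
= ((((z⁻⁴ · y¹⁶) / y⁶) · z⁻⁴) · y⁸) / y⁶    [power of a power]
= y¹²z⁻⁸    [quotient of powers; product of powers]

y¹²z⁻⁸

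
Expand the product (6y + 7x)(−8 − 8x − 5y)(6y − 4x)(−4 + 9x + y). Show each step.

(6y + 7x)(−8 − 8x − 5y)(6y − 4x)(−4 + 9x + y)
= (−48y − 48xy − 30y^2 − 56x − 56x^2 − 35xy)(6y − 4x)(−4 + 9x + y)    [distributive law]
= (−48y − 83xy − 30y^2 − 56x − 56x^2)(6y − 4x)(−4 + 9x + y)    [combine like terms]
= (−288y^2 + 192xy − 498xy^2 + 332x^2y − 180y^3 + 120xy^2 − 336xy + 224x^2 − 336x^2y + 224x^3)(−4 + 9x + y)    [distributive law]
= (−288y^2 − 144xy − 378xy^2 − 4x^2y − 180y^3 + 224x^2 + 224x^3)(−4 + 9x + y)    [combine like terms]
= 1152y^2 − 2592xy^2 − 288y^3 + 576xy − 1296x^2y − 144xy^2 + 1512xy^2 − 3402x^2y^2 − 378xy^3 + 16x^2y − 36x^3y − 4x^2y^2 + 720y^3 − 1620xy^3 − 180y^4 − 896x^2 + 2016x^3 + 224x^2y − 896x^3 + 2016x^4 + 224x^3y    [distributive law]
= 1152y^2 − 1224xy^2 + 432y^3 + 576xy − 1056x^2y − 3406x^2y^2 − 1998xy^3 + 188x^3y − 180y^4 − 896x^2 + 1120x^3 + 2016x^4    [combine like terms]

1152y^2 − 1224xy^2 + 432y^3 + 576xy − 1056x^2y − 3406x^2y^2 − 1998xy^3 + 188x^3y − 180y^4 − 896x^2 + 1120x^3 + 2016x^4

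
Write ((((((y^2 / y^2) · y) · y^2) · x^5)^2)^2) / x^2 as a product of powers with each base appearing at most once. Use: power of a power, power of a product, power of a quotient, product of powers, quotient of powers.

((((((y^2 / y^2) · y) · y^2) · x^5)^2)^2) / x^2
= (((((y^2 / y^2) · y) · y^2) · x^5)^4) / x^2    [power of a power]
= (((((y^2 / y^2) · y) · y^2)^4) · ((x^5)^4)) / x^2    [power of a product]
= (((((y^2 / y^2) · y)^4) · ((y^2)^4)) · ((x^5)^4)) / x^2    [power of a product]
= (((((y^2 / y^2)^4) · (y^4)) · ((y^2)^4)) · ((x^5)^4)) / x^2    [power of a product]
= ((((((y^2)^4) / ((y^2)^4)) · (y^4)) · ((y^2)^4)) · ((x^5)^4)) / x^2    [power of a quotient]
= ((((y^8 / ((y^2)^4)) · (y^4)) · ((y^2)^4)) · ((x^5)^4)) / x^2    [power of a power]
= ((((y^8 / y^8) · (y^4)) · ((y^2)^4)) · ((x^5)^4)) / x^2    [power of a power]
= (((y^0 · (y^4)) · ((y^2)^4)) · ((x^5)^4)) / x^2    [quotient of powers]
= ((y^4 · ((y^2)^4)) · ((x^5)^4)) / x^2    [product of powers]
= ((y^4 · y^8) · ((x^5)^4)) / x^2    [power of a power]
= (y^12 · ((x^5)^4)) / x^2    [product of powers]
= (y^12 · x^20) / x^2    [power of a power]
= x^18y^12    [quotient of powers]

x^18y^12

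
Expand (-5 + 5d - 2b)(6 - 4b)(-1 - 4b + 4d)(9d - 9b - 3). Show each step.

(-5 + 5d - 2b)(6 - 4b)(-1 - 4b + 4d)(9d - 9b - 3)
= (-30 + 20b + 30d - 20bd - 12b + 8b^2)(-1 - 4b + 4d)(9d - 9b - 3)    [distributive law]
= (-30 + 8b + 30d - 20bd + 8b^2)(-1 - 4b + 4d)(9d - 9b - 3)    [combine like terms]
= (30 + 120b - 120d - 8b - 32b^2 + 32bd - 30d - 120bd + 120d^2 + 20bd + 80b^2d - 80bd^2 - 8b^2 - 32b^3 + 32b^2d)(9d - 9b - 3)    [distributive law]
= (30 + 112b - 150d - 40b^2 - 68bd + 120d^2 + 112b^2d - 80bd^2 - 32b^3)(9d - 9b - 3)    [combine like terms]
= 270d - 270b - 90 + 1008bd - 1008b^2 - 336b - 1350d^2 + 1350bd + 450d - 360b^2d + 360b^3 + 120b^2 - 612bd^2 + 612b^2d + 204bd + 1080d^3 - 1080bd^2 - 360d^2 + 1008b^2d^2 - 1008b^3d - 336b^2d - 720bd^3 + 720b^2d^2 + 240bd^2 - 288b^3d + 288b^4 + 96b^3    [distributive law]
= 720d - 606b - 90 + 2562bd - 888b^2 - 1710d^2 - 84b^2d + 456b^3 - 1452bd^2 + 1080d^3 + 1728b^2d^2 - 1296b^3d - 720bd^3 + 288b^4    [combine like terms]

720d - 606b - 90 + 2562bd - 888b^2 - 1710d^2 - 84b^2d + 456b^3 - 1452bd^2 + 1080d^3 + 1728b^2d^2 - 1296b^3d - 720bd^3 + 288b^4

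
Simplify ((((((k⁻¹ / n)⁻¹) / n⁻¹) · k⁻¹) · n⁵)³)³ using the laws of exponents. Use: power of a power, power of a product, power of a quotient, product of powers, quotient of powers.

n⁶³

((((((k⁻¹ / n)⁻¹) / n⁻¹) · k⁻¹) · n⁵)³)³
= (((((k⁻¹ / n)⁻¹) / n⁻¹) · k⁻¹) · n⁵)⁹    [power of a power]
= (((((k⁻¹ / n)⁻¹) / n⁻¹) · k⁻¹)⁹) · ((n⁵)⁹)    [power of a product]
= (((((k⁻¹ / n)⁻¹) / n⁻¹)⁹) · ((k⁻¹)⁹)) · ((n⁵)⁹)    [power of a product]
= (((((k⁻¹ / n)⁻¹)⁹) / ((n⁻¹)⁹)) · ((k⁻¹)⁹)) · ((n⁵)⁹)    [power of a quotient]
= ((((k⁻¹ / n)⁻⁹) / ((n⁻¹)⁹)) · ((k⁻¹)⁹)) · ((n⁵)⁹)    [power of a power]
= (((((k⁻¹)⁻⁹) / (n⁻⁹)) / ((n⁻¹)⁹)) · ((k⁻¹)⁹)) · ((n⁵)⁹)    [power of a quotient]
= (((k⁹ / (n⁻⁹)) / ((n⁻¹)⁹)) · ((k⁻¹)⁹)) · ((n⁵)⁹)    [power of a power]
= (((k⁹ / n⁻⁹) / n⁻⁹) · ((k⁻¹)⁹)) · ((n⁵)⁹)    [power of a power]
= (((k⁹ / n⁻⁹) / n⁻⁹) · k⁻⁹) · ((n⁵)⁹)    [power of a power]
= (((k⁹ / n⁻⁹) / n⁻⁹) · k⁻⁹) · n⁴⁵    [power of a power]
= n⁶³    [quotient of powers; product of powers]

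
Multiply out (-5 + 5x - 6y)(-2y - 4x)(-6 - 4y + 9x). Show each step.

(-5 + 5x - 6y)(-2y - 4x)(-6 - 4y + 9x)
= (10y + 20x - 10xy - 20x^2 + 12y^2 + 24xy)(-6 - 4y + 9x)    [distributive law]
= (10y + 20x + 14xy - 20x^2 + 12y^2)(-6 - 4y + 9x)    [combine like terms]
= -60y - 40y^2 + 90xy - 120x - 80xy + 180x^2 - 84xy - 56xy^2 + 126x^2y + 120x^2 + 80x^2y - 180x^3 - 72y^2 - 48y^3 + 108xy^2    [distributive law]
= -60y - 112y^2 - 74xy - 120x + 300x^2 + 52xy^2 + 206x^2y - 180x^3 - 48y^3    [combine like terms]

-60y - 112y^2 - 74xy - 120x + 300x^2 + 52xy^2 + 206x^2y - 180x^3 - 48y^3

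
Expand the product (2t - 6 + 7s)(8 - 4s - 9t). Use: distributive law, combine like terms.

70t - 71st - 18t² - 48 + 80s - 28s²

(2t - 6 + 7s)(8 - 4s - 9t)
= 16t - 8st - 18t² - 48 + 24s + 54t + 56s - 28s² - 63st    [distributive law]
= 70t - 71st - 18t² - 48 + 80s - 28s²    [combine like terms]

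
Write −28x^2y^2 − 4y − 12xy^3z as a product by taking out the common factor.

4y(−7x^2y − 1 − 3xy^2z)

−28x^2y^2 − 4y − 12xy^3z
= 4(−7x^2y^2 − y − 3xy^3z)    [factor out 4]
= 4y(−7x^2y − 1 − 3xy^2z)    [factor out y]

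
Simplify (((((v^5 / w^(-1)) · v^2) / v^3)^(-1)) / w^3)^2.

v^(-8)w^(-8)

(((((v^5 / w^(-1)) · v^2) / v^3)^(-1)) / w^3)^2
= (((((v^5 / w^(-1)) · v^2) / v^3)^(-1))^2) / ((w^3)^2)    [power of a quotient]
= ((((v^5 / w^(-1)) · v^2) / v^3)^(-2)) / ((w^3)^2)    [power of a power]
= ((((v^5 / w^(-1)) · v^2)^(-2)) / ((v^3)^(-2))) / ((w^3)^2)    [power of a quotient]
= ((((v^5 / w^(-1))^(-2)) · ((v^2)^(-2))) / ((v^3)^(-2))) / ((w^3)^2)    [power of a product]
= (((((v^5)^(-2)) / ((w^(-1))^(-2))) · ((v^2)^(-2))) / ((v^3)^(-2))) / ((w^3)^2)    [power of a quotient]
= (((v^(-10) / ((w^(-1))^(-2))) · ((v^2)^(-2))) / ((v^3)^(-2))) / ((w^3)^2)    [power of a power]
= (((v^(-10) / w^2) · ((v^2)^(-2))) / ((v^3)^(-2))) / ((w^3)^2)    [power of a power]
= (((v^(-10) / w^2) · v^(-4)) / ((v^3)^(-2))) / ((w^3)^2)    [power of a power]
= (((v^(-10) / w^2) · v^(-4)) / v^(-6)) / ((w^3)^2)    [power of a power]
= (((v^(-10) / w^2) · v^(-4)) / v^(-6)) / w^6    [power of a power]
= v^(-8)w^(-8)    [quotient of powers; product of powers]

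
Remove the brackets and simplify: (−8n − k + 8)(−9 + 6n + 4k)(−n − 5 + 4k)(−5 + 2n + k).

(−8n − k + 8)(−9 + 6n + 4k)(−n − 5 + 4k)(−5 + 2n + k)
= (72n − 48n² − 32kn + 9k − 6kn − 4k² − 72 + 48n + 32k)(−n − 5 + 4k)(−5 + 2n + k)    [distributive law]
= (120n − 48n² − 38kn + 41k − 4k² − 72)(−n − 5 + 4k)(−5 + 2n + k)    [combine like terms]
= (−120n² − 600n + 480kn + 48n³ + 240n² − 192kn² + 38kn² + 190kn − 152k²n − 41kn − 205k + 164k² + 4k²n + 20k² − 16k³ + 72n + 360 − 288k)(−5 + 2n + k)    [distributive law]
= (120n² − 528n + 629kn + 48n³ − 154kn² − 148k²n − 493k + 184k² − 16k³ + 360)(−5 + 2n + k)    [combine like terms]
= −600n² + 240n³ + 120kn² + 2640n − 1056n² − 528kn − 3145kn + 1258kn² + 629k²n − 240n³ + 96n⁴ + 48kn³ + 770kn² − 308kn³ − 154k²n² + 740k²n − 296k²n² − 148k³n + 2465k − 986kn − 493k² − 920k² + 368k²n + 184k³ + 80k³ − 32k³n − 16k⁴ − 1800 + 720n + 360k    [distributive law]
= −1656n² + 2148kn² + 3360n − 4659kn + 1737k²n + 96n⁴ − 260kn³ − 450k²n² − 180k³n + 2825k − 1413k² + 264k³ − 16k⁴ − 1800    [combine like terms]

−1656n² + 2148kn² + 3360n − 4659kn + 1737k²n + 96n⁴ − 260kn³ − 450k²n² − 180k³n + 2825k − 1413k² + 264k³ − 16k⁴ − 1800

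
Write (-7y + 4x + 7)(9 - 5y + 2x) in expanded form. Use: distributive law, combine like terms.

-98y + 35y^2 - 34xy + 50x + 8x^2 + 63

(-7y + 4x + 7)(9 - 5y + 2x)
= -63y + 35y^2 - 14xy + 36x - 20xy + 8x^2 + 63 - 35y + 14x    [distributive law]
= -98y + 35y^2 - 34xy + 50x + 8x^2 + 63    [combine like terms]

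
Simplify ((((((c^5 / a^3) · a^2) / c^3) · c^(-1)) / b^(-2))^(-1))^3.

a^3b^(-6)c^(-3)

((((((c^5 / a^3) · a^2) / c^3) · c^(-1)) / b^(-2))^(-1))^3
= (((((c^5 / a^3) · a^2) / c^3) · c^(-1)) / b^(-2))^(-3)    [power of a power]
= (((((c^5 / a^3) · a^2) / c^3) · c^(-1))^(-3)) / ((b^(-2))^(-3))    [power of a quotient]
= (((((c^5 / a^3) · a^2) / c^3)^(-3)) · ((c^(-1))^(-3))) / ((b^(-2))^(-3))    [power of a product]
= (((((c^5 / a^3) · a^2)^(-3)) / ((c^3)^(-3))) · ((c^(-1))^(-3))) / ((b^(-2))^(-3))    [power of a quotient]
= (((((c^5 / a^3)^(-3)) · ((a^2)^(-3))) / ((c^3)^(-3))) · ((c^(-1))^(-3))) / ((b^(-2))^(-3))    [power of a product]
= ((((((c^5)^(-3)) / ((a^3)^(-3))) · ((a^2)^(-3))) / ((c^3)^(-3))) · ((c^(-1))^(-3))) / ((b^(-2))^(-3))    [power of a quotient]
= ((((c^(-15) / ((a^3)^(-3))) · ((a^2)^(-3))) / ((c^3)^(-3))) · ((c^(-1))^(-3))) / ((b^(-2))^(-3))    [power of a power]
= ((((c^(-15) / a^(-9)) · ((a^2)^(-3))) / ((c^3)^(-3))) · ((c^(-1))^(-3))) / ((b^(-2))^(-3))    [power of a power]
= ((((c^(-15) / a^(-9)) · a^(-6)) / ((c^3)^(-3))) · ((c^(-1))^(-3))) / ((b^(-2))^(-3))    [power of a power]
= ((((c^(-15) / a^(-9)) · a^(-6)) / c^(-9)) · ((c^(-1))^(-3))) / ((b^(-2))^(-3))    [power of a power]
= ((((c^(-15) / a^(-9)) · a^(-6)) / c^(-9)) · c^3) / ((b^(-2))^(-3))    [power of a power]
= ((((c^(-15) / a^(-9)) · a^(-6)) / c^(-9)) · c^3) / b^6    [power of a power]
= a^3b^(-6)c^(-3)    [quotient of powers; product of powers]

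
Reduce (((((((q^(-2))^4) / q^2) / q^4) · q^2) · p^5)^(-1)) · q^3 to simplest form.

(((((((q^(-2))^4) / q^2) / q^4) · q^2) · p^5)^(-1)) · q^3
= (((((((q^(-2))^4) / q^2) / q^4) · q^2)^(-1)) · ((p^5)^(-1))) · q^3    [power of a product]
= (((((((q^(-2))^4) / q^2) / q^4)^(-1)) · ((q^2)^(-1))) · ((p^5)^(-1))) · q^3    [power of a product]
= (((((((q^(-2))^4) / q^2)^(-1)) / ((q^4)^(-1))) · ((q^2)^(-1))) · ((p^5)^(-1))) · q^3    [power of a quotient]
= (((((((q^(-2))^4)^(-1)) / ((q^2)^(-1))) / ((q^4)^(-1))) · ((q^2)^(-1))) · ((p^5)^(-1))) · q^3    [power of a quotient]
= ((((((q^(-2))^(-4)) / ((q^2)^(-1))) / ((q^4)^(-1))) · ((q^2)^(-1))) · ((p^5)^(-1))) · q^3    [power of a power]
= ((((q^8 / ((q^2)^(-1))) / ((q^4)^(-1))) · ((q^2)^(-1))) · ((p^5)^(-1))) · q^3    [power of a power]
= ((((q^8 / q^(-2)) / ((q^4)^(-1))) · ((q^2)^(-1))) · ((p^5)^(-1))) · q^3    [power of a power]
= (((q^10 / ((q^4)^(-1))) · ((q^2)^(-1))) · ((p^5)^(-1))) · q^3    [quotient of powers]
= (((q^10 / q^(-4)) · ((q^2)^(-1))) · ((p^5)^(-1))) · q^3    [power of a power]
= ((q^14 · ((q^2)^(-1))) · ((p^5)^(-1))) · q^3    [quotient of powers]
= ((q^14 · q^(-2)) · ((p^5)^(-1))) · q^3    [power of a power]
= (q^12 · ((p^5)^(-1))) · q^3    [product of powers]
= (q^12 · p^(-5)) · q^3    [power of a power]
= p^(-5)q^15    [product of powers]

p^(-5)q^15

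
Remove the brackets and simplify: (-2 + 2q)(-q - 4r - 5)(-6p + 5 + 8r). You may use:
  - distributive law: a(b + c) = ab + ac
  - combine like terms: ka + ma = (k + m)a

(-2 + 2q)(-q - 4r - 5)(-6p + 5 + 8r)
= (2q + 8r + 10 - 2q^2 - 8qr - 10q)(-6p + 5 + 8r)    [distributive law]
= (-8q + 8r + 10 - 2q^2 - 8qr)(-6p + 5 + 8r)    [combine like terms]
= 48pq - 40q - 64qr - 48pr + 40r + 64r^2 - 60p + 50 + 80r + 12pq^2 - 10q^2 - 16q^2r + 48pqr - 40qr - 64qr^2    [distributive law]
= 48pq - 40q - 104qr - 48pr + 120r + 64r^2 - 60p + 50 + 12pq^2 - 10q^2 - 16q^2r + 48pqr - 64qr^2    [combine like terms]

48pq - 40q - 104qr - 48pr + 120r + 64r^2 - 60p + 50 + 12pq^2 - 10q^2 - 16q^2r + 48pqr - 64qr^2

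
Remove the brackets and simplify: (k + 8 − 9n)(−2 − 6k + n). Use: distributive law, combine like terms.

−50k − 6k^2 + 55kn − 16 + 26n − 9n^2

(k + 8 − 9n)(−2 − 6k + n)
= −2k − 6k^2 + kn − 16 − 48k + 8n + 18n + 54kn − 9n^2    [distributive law]
= −50k − 6k^2 + 55kn − 16 + 26n − 9n^2    [combine like terms]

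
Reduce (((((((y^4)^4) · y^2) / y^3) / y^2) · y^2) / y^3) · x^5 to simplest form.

(((((((y^4)^4) · y^2) / y^3) / y^2) · y^2) / y^3) · x^5
= (((((y^16 · y^2) / y^3) / y^2) · y^2) / y^3) · x^5    [power of a power]
= ((((y^18 / y^3) / y^2) · y^2) / y^3) · x^5    [product of powers]
= (((y^15 / y^2) · y^2) / y^3) · x^5    [quotient of powers]
= ((y^13 · y^2) / y^3) · x^5    [quotient of powers]
= (y^15 / y^3) · x^5    [product of powers]
= y^12 · x^5    [quotient of powers]
= x^5y^12    [rearrange]

x^5y^12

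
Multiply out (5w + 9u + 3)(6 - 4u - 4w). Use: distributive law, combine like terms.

(5w + 9u + 3)(6 - 4u - 4w)
= 30w - 20uw - 20w^2 + 54u - 36u^2 - 36uw + 18 - 12u - 12w    [distributive law]
= 18w - 56uw - 20w^2 + 42u - 36u^2 + 18    [combine like terms]

18w - 56uw - 20w^2 + 42u - 36u^2 + 18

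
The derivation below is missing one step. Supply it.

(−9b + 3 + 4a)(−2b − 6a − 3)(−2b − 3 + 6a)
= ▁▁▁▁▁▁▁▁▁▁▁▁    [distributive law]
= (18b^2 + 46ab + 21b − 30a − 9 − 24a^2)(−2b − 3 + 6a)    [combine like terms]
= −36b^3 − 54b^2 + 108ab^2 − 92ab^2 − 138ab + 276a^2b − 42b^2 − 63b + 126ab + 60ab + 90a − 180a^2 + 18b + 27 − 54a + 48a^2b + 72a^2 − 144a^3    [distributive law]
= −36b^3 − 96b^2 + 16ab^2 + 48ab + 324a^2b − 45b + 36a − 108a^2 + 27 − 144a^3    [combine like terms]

After distributive law, the bracketed line is:

(18b^2 + 54ab + 27b − 6b − 18a − 9 − 8ab − 24a^2 − 12a)(−2b − 3 + 6a)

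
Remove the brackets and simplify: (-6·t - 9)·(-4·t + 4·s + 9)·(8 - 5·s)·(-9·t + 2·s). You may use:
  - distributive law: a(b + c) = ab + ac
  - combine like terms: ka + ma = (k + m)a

(-6·t - 9)·(-4·t + 4·s + 9)·(8 - 5·s)·(-9·t + 2·s)
= (24·t² - 24·s·t - 54·t + 36·t - 36·s - 81)·(8 - 5·s)·(-9·t + 2·s)    [distributive law]
= (24·t² - 24·s·t - 18·t - 36·s - 81)·(8 - 5·s)·(-9·t + 2·s)    [combine like terms]
= (192·t² - 120·s·t² - 192·s·t + 120·s²·t - 144·t + 90·s·t - 288·s + 180·s² - 648 + 405·s)·(-9·t + 2·s)    [distributive law]
= (192·t² - 120·s·t² - 102·s·t + 120·s²·t - 144·t + 117·s + 180·s² - 648)·(-9·t + 2·s)    [combine like terms]
= -1728·t³ + 384·s·t² + 1080·s·t³ - 240·s²·t² + 918·s·t² - 204·s²·t - 1080·s²·t² + 240·s³·t + 1296·t² - 288·s·t - 1053·s·t + 234·s² - 1620·s²·t + 360·s³ + 5832·t - 1296·s    [distributive law]
= -1728·t³ + 1302·s·t² + 1080·s·t³ - 1320·s²·t² - 1824·s²·t + 240·s³·t + 1296·t² - 1341·s·t + 234·s² + 360·s³ + 5832·t - 1296·s    [combine like terms]

-1728·t³ + 1302·s·t² + 1080·s·t³ - 1320·s²·t² - 1824·s²·t + 240·s³·t + 1296·t² - 1341·s·t + 234·s² + 360·s³ + 5832·t - 1296·s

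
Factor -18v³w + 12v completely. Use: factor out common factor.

-18v³w + 12v
= 6(-3v³w + 2v)    [factor out 6]
= 6v(-3v²w + 2)    [factor out v]

6v(-3v²w + 2)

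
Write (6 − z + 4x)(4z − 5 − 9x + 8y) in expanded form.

29z − 30 − 74x + 48y − 4z² + 25xz − 8yz − 36x² + 32xy

(6 − z + 4x)(4z − 5 − 9x + 8y)
= 24z − 30 − 54x + 48y − 4z² + 5z + 9xz − 8yz + 16xz − 20x − 36x² + 32xy    [distributive law]
= 29z − 30 − 74x + 48y − 4z² + 25xz − 8yz − 36x² + 32xy    [combine like terms]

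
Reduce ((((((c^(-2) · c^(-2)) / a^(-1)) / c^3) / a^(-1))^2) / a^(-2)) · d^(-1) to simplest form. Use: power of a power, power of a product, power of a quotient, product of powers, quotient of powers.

a^6·c^(-14)·d^(-1)

((((((c^(-2) · c^(-2)) / a^(-1)) / c^3) / a^(-1))^2) / a^(-2)) · d^(-1)
= ((((((c^(-2) · c^(-2)) / a^(-1)) / c^3)^2) / ((a^(-1))^2)) / a^(-2)) · d^(-1)    [power of a quotient]
= ((((((c^(-2) · c^(-2)) / a^(-1))^2) / ((c^3)^2)) / ((a^(-1))^2)) / a^(-2)) · d^(-1)    [power of a quotient]
= ((((((c^(-2) · c^(-2))^2) / ((a^(-1))^2)) / ((c^3)^2)) / ((a^(-1))^2)) / a^(-2)) · d^(-1)    [power of a quotient]
= (((((((c^(-2))^2) · ((c^(-2))^2)) / ((a^(-1))^2)) / ((c^3)^2)) / ((a^(-1))^2)) / a^(-2)) · d^(-1)    [power of a product]
= (((((c^(-4) · ((c^(-2))^2)) / ((a^(-1))^2)) / ((c^3)^2)) / ((a^(-1))^2)) / a^(-2)) · d^(-1)    [power of a power]
= (((((c^(-4) · c^(-4)) / ((a^(-1))^2)) / ((c^3)^2)) / ((a^(-1))^2)) / a^(-2)) · d^(-1)    [power of a power]
= ((((c^(-8) / ((a^(-1))^2)) / ((c^3)^2)) / ((a^(-1))^2)) / a^(-2)) · d^(-1)    [product of powers]
= ((((c^(-8) / a^(-2)) / ((c^3)^2)) / ((a^(-1))^2)) / a^(-2)) · d^(-1)    [power of a power]
= ((((c^(-8) / a^(-2)) / c^6) / ((a^(-1))^2)) / a^(-2)) · d^(-1)    [power of a power]
= ((((c^(-8) / a^(-2)) / c^6) / a^(-2)) / a^(-2)) · d^(-1)    [power of a power]
= a^6·c^(-14)·d^(-1)    [quotient of powers; product of powers]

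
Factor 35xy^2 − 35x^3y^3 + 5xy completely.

35xy^2 − 35x^3y^3 + 5xy
= 5(7xy^2 − 7x^3y^3 + xy)    [factor out 5]
= 5xy(7y − 7x^2y^2 + 1)    [factor out xy]

5xy(7y − 7x^2y^2 + 1)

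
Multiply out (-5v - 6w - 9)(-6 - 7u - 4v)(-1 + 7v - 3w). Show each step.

312v + 442v^2 + 30vw + 406uv + 245uv^2 + 189uvw + 140v^3 + 108v^2w - 198w - 108w^2 - 231uw - 126uw^2 - 72vw^2 - 54 - 63u

(-5v - 6w - 9)(-6 - 7u - 4v)(-1 + 7v - 3w)
= (30v + 35uv + 20v^2 + 36w + 42uw + 24vw + 54 + 63u + 36v)(-1 + 7v - 3w)    [distributive law]
= (66v + 35uv + 20v^2 + 36w + 42uw + 24vw + 54 + 63u)(-1 + 7v - 3w)    [combine like terms]
= -66v + 462v^2 - 198vw - 35uv + 245uv^2 - 105uvw - 20v^2 + 140v^3 - 60v^2w - 36w + 252vw - 108w^2 - 42uw + 294uvw - 126uw^2 - 24vw + 168v^2w - 72vw^2 - 54 + 378v - 162w - 63u + 441uv - 189uw    [distributive law]
= 312v + 442v^2 + 30vw + 406uv + 245uv^2 + 189uvw + 140v^3 + 108v^2w - 198w - 108w^2 - 231uw - 126uw^2 - 72vw^2 - 54 - 63u    [combine like terms]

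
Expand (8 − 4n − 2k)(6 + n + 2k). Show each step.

48 − 16n + 4k − 4n^2 − 10kn − 4k^2

(8 − 4n − 2k)(6 + n + 2k)
= 48 + 8n + 16k − 24n − 4n^2 − 8kn − 12k − 2kn − 4k^2    [distributive law]
= 48 − 16n + 4k − 4n^2 − 10kn − 4k^2    [combine like terms]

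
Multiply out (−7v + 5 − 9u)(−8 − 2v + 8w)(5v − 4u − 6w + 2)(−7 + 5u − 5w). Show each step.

−1806v^2 + 1052uv^2 + 1258v^2w − 2024uv + 1564u^2v − 292uvw + 1856vw − 1412vw^2 + 756v − 490v^3 + 350uv^3 − 350v^3w + 170u^2v^2 − 1990uv^2w + 1820v^2w^2 − 860u^2vw + 2900uvw^2 − 1680vw^3 − 2528u + 3536u^2 + 5232uw − 1840w + 80w^2 + 560 − 4256u^2w − 544uw^2 + 1200w^3 − 1440u^3 − 360u^3v + 1440u^3w + 720u^2w^2 − 2160uw^3

(−7v + 5 − 9u)(−8 − 2v + 8w)(5v − 4u − 6w + 2)(−7 + 5u − 5w)
= (56v + 14v^2 − 56vw − 40 − 10v + 40w + 72u + 18uv − 72uw)(5v − 4u − 6w + 2)(−7 + 5u − 5w)    [distributive law]
= (46v + 14v^2 − 56vw − 40 + 40w + 72u + 18uv − 72uw)(5v − 4u − 6w + 2)(−7 + 5u − 5w)    [combine like terms]
= (230v^2 − 184uv − 276vw + 92v + 70v^3 − 56uv^2 − 84v^2w + 28v^2 − 280v^2w + 224uvw + 336vw^2 − 112vw − 200v + 160u + 240w − 80 + 200vw − 160uw − 240w^2 + 80w + 360uv − 288u^2 − 432uw + 144u + 90uv^2 − 72u^2v − 108uvw + 36uv − 360uvw + 288u^2w + 432uw^2 − 144uw)(−7 + 5u − 5w)    [distributive law]
= (258v^2 + 212uv − 188vw − 108v + 70v^3 + 34uv^2 − 364v^2w − 244uvw + 336vw^2 + 304u + 320w − 80 − 736uw − 240w^2 − 288u^2 − 72u^2v + 288u^2w + 432uw^2)(−7 + 5u − 5w)    [combine like terms]
= −1806v^2 + 1290uv^2 − 1290v^2w − 1484uv + 1060u^2v − 1060uvw + 1316vw − 940uvw + 940vw^2 + 756v − 540uv + 540vw − 490v^3 + 350uv^3 − 350v^3w − 238uv^2 + 170u^2v^2 − 170uv^2w + 2548v^2w − 1820uv^2w + 1820v^2w^2 + 1708uvw − 1220u^2vw + 1220uvw^2 − 2352vw^2 + 1680uvw^2 − 1680vw^3 − 2128u + 1520u^2 − 1520uw − 2240w + 1600uw − 1600w^2 + 560 − 400u + 400w + 5152uw − 3680u^2w + 3680uw^2 + 1680w^2 − 1200uw^2 + 1200w^3 + 2016u^2 − 1440u^3 + 1440u^2w + 504u^2v − 360u^3v + 360u^2vw − 2016u^2w + 1440u^3w − 1440u^2w^2 − 3024uw^2 + 2160u^2w^2 − 2160uw^3    [distributive law]
= −1806v^2 + 1052uv^2 + 1258v^2w − 2024uv + 1564u^2v − 292uvw + 1856vw − 1412vw^2 + 756v − 490v^3 + 350uv^3 − 350v^3w + 170u^2v^2 − 1990uv^2w + 1820v^2w^2 − 860u^2vw + 2900uvw^2 − 1680vw^3 − 2528u + 3536u^2 + 5232uw − 1840w + 80w^2 + 560 − 4256u^2w − 544uw^2 + 1200w^3 − 1440u^3 − 360u^3v + 1440u^3w + 720u^2w^2 − 2160uw^3    [combine like terms]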